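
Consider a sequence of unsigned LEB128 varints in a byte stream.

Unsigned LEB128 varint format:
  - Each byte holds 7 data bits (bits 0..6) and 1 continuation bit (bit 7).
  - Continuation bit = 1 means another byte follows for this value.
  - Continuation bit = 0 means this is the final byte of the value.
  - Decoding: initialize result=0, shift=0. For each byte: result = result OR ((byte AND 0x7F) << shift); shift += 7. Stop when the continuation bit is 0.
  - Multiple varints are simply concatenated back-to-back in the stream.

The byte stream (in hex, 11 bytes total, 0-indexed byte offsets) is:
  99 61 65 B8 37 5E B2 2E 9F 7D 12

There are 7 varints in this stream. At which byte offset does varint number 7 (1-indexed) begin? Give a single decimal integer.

  byte[0]=0x99 cont=1 payload=0x19=25: acc |= 25<<0 -> acc=25 shift=7
  byte[1]=0x61 cont=0 payload=0x61=97: acc |= 97<<7 -> acc=12441 shift=14 [end]
Varint 1: bytes[0:2] = 99 61 -> value 12441 (2 byte(s))
  byte[2]=0x65 cont=0 payload=0x65=101: acc |= 101<<0 -> acc=101 shift=7 [end]
Varint 2: bytes[2:3] = 65 -> value 101 (1 byte(s))
  byte[3]=0xB8 cont=1 payload=0x38=56: acc |= 56<<0 -> acc=56 shift=7
  byte[4]=0x37 cont=0 payload=0x37=55: acc |= 55<<7 -> acc=7096 shift=14 [end]
Varint 3: bytes[3:5] = B8 37 -> value 7096 (2 byte(s))
  byte[5]=0x5E cont=0 payload=0x5E=94: acc |= 94<<0 -> acc=94 shift=7 [end]
Varint 4: bytes[5:6] = 5E -> value 94 (1 byte(s))
  byte[6]=0xB2 cont=1 payload=0x32=50: acc |= 50<<0 -> acc=50 shift=7
  byte[7]=0x2E cont=0 payload=0x2E=46: acc |= 46<<7 -> acc=5938 shift=14 [end]
Varint 5: bytes[6:8] = B2 2E -> value 5938 (2 byte(s))
  byte[8]=0x9F cont=1 payload=0x1F=31: acc |= 31<<0 -> acc=31 shift=7
  byte[9]=0x7D cont=0 payload=0x7D=125: acc |= 125<<7 -> acc=16031 shift=14 [end]
Varint 6: bytes[8:10] = 9F 7D -> value 16031 (2 byte(s))
  byte[10]=0x12 cont=0 payload=0x12=18: acc |= 18<<0 -> acc=18 shift=7 [end]
Varint 7: bytes[10:11] = 12 -> value 18 (1 byte(s))

Answer: 10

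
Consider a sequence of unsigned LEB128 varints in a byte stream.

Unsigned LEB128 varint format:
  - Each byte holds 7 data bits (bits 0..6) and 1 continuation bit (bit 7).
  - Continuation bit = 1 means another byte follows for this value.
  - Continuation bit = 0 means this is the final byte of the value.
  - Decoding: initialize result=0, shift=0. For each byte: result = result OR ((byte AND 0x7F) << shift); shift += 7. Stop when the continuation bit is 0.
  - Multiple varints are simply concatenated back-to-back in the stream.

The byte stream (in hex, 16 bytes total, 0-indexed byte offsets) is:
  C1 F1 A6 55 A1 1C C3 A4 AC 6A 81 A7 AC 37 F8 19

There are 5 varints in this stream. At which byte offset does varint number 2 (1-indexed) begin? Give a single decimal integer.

Answer: 4

Derivation:
  byte[0]=0xC1 cont=1 payload=0x41=65: acc |= 65<<0 -> acc=65 shift=7
  byte[1]=0xF1 cont=1 payload=0x71=113: acc |= 113<<7 -> acc=14529 shift=14
  byte[2]=0xA6 cont=1 payload=0x26=38: acc |= 38<<14 -> acc=637121 shift=21
  byte[3]=0x55 cont=0 payload=0x55=85: acc |= 85<<21 -> acc=178895041 shift=28 [end]
Varint 1: bytes[0:4] = C1 F1 A6 55 -> value 178895041 (4 byte(s))
  byte[4]=0xA1 cont=1 payload=0x21=33: acc |= 33<<0 -> acc=33 shift=7
  byte[5]=0x1C cont=0 payload=0x1C=28: acc |= 28<<7 -> acc=3617 shift=14 [end]
Varint 2: bytes[4:6] = A1 1C -> value 3617 (2 byte(s))
  byte[6]=0xC3 cont=1 payload=0x43=67: acc |= 67<<0 -> acc=67 shift=7
  byte[7]=0xA4 cont=1 payload=0x24=36: acc |= 36<<7 -> acc=4675 shift=14
  byte[8]=0xAC cont=1 payload=0x2C=44: acc |= 44<<14 -> acc=725571 shift=21
  byte[9]=0x6A cont=0 payload=0x6A=106: acc |= 106<<21 -> acc=223023683 shift=28 [end]
Varint 3: bytes[6:10] = C3 A4 AC 6A -> value 223023683 (4 byte(s))
  byte[10]=0x81 cont=1 payload=0x01=1: acc |= 1<<0 -> acc=1 shift=7
  byte[11]=0xA7 cont=1 payload=0x27=39: acc |= 39<<7 -> acc=4993 shift=14
  byte[12]=0xAC cont=1 payload=0x2C=44: acc |= 44<<14 -> acc=725889 shift=21
  byte[13]=0x37 cont=0 payload=0x37=55: acc |= 55<<21 -> acc=116069249 shift=28 [end]
Varint 4: bytes[10:14] = 81 A7 AC 37 -> value 116069249 (4 byte(s))
  byte[14]=0xF8 cont=1 payload=0x78=120: acc |= 120<<0 -> acc=120 shift=7
  byte[15]=0x19 cont=0 payload=0x19=25: acc |= 25<<7 -> acc=3320 shift=14 [end]
Varint 5: bytes[14:16] = F8 19 -> value 3320 (2 byte(s))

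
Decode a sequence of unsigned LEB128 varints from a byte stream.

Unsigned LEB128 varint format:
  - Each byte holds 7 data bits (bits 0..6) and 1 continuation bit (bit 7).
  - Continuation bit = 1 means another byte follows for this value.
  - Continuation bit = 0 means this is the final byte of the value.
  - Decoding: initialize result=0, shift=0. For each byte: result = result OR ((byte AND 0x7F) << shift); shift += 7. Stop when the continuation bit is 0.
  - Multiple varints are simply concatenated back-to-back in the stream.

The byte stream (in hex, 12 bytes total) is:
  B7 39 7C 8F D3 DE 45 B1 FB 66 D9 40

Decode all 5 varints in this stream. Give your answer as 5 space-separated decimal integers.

Answer: 7351 124 146254223 1686961 8281

Derivation:
  byte[0]=0xB7 cont=1 payload=0x37=55: acc |= 55<<0 -> acc=55 shift=7
  byte[1]=0x39 cont=0 payload=0x39=57: acc |= 57<<7 -> acc=7351 shift=14 [end]
Varint 1: bytes[0:2] = B7 39 -> value 7351 (2 byte(s))
  byte[2]=0x7C cont=0 payload=0x7C=124: acc |= 124<<0 -> acc=124 shift=7 [end]
Varint 2: bytes[2:3] = 7C -> value 124 (1 byte(s))
  byte[3]=0x8F cont=1 payload=0x0F=15: acc |= 15<<0 -> acc=15 shift=7
  byte[4]=0xD3 cont=1 payload=0x53=83: acc |= 83<<7 -> acc=10639 shift=14
  byte[5]=0xDE cont=1 payload=0x5E=94: acc |= 94<<14 -> acc=1550735 shift=21
  byte[6]=0x45 cont=0 payload=0x45=69: acc |= 69<<21 -> acc=146254223 shift=28 [end]
Varint 3: bytes[3:7] = 8F D3 DE 45 -> value 146254223 (4 byte(s))
  byte[7]=0xB1 cont=1 payload=0x31=49: acc |= 49<<0 -> acc=49 shift=7
  byte[8]=0xFB cont=1 payload=0x7B=123: acc |= 123<<7 -> acc=15793 shift=14
  byte[9]=0x66 cont=0 payload=0x66=102: acc |= 102<<14 -> acc=1686961 shift=21 [end]
Varint 4: bytes[7:10] = B1 FB 66 -> value 1686961 (3 byte(s))
  byte[10]=0xD9 cont=1 payload=0x59=89: acc |= 89<<0 -> acc=89 shift=7
  byte[11]=0x40 cont=0 payload=0x40=64: acc |= 64<<7 -> acc=8281 shift=14 [end]
Varint 5: bytes[10:12] = D9 40 -> value 8281 (2 byte(s))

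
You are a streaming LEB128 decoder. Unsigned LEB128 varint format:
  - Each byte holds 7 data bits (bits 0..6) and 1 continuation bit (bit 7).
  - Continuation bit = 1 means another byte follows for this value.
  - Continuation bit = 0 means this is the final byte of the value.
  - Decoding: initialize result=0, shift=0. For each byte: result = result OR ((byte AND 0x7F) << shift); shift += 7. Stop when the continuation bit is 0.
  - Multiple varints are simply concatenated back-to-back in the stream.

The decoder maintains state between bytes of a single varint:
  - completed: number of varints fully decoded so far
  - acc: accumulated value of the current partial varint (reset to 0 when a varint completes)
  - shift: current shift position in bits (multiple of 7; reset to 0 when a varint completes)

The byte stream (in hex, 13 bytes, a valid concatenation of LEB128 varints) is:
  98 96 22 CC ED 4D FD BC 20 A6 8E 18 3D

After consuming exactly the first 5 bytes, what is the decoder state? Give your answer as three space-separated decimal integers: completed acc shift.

Answer: 1 14028 14

Derivation:
byte[0]=0x98 cont=1 payload=0x18: acc |= 24<<0 -> completed=0 acc=24 shift=7
byte[1]=0x96 cont=1 payload=0x16: acc |= 22<<7 -> completed=0 acc=2840 shift=14
byte[2]=0x22 cont=0 payload=0x22: varint #1 complete (value=559896); reset -> completed=1 acc=0 shift=0
byte[3]=0xCC cont=1 payload=0x4C: acc |= 76<<0 -> completed=1 acc=76 shift=7
byte[4]=0xED cont=1 payload=0x6D: acc |= 109<<7 -> completed=1 acc=14028 shift=14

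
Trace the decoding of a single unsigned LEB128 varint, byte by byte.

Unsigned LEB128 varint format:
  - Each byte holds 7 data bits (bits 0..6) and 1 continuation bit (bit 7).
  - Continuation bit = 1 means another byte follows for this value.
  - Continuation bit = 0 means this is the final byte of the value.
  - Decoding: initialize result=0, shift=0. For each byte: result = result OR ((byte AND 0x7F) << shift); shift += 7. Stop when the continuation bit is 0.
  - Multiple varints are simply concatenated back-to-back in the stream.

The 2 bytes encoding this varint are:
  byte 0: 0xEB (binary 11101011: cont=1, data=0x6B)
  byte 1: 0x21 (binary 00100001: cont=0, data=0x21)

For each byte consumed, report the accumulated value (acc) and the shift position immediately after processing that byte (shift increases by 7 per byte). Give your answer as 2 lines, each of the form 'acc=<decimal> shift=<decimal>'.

byte 0=0xEB: payload=0x6B=107, contrib = 107<<0 = 107; acc -> 107, shift -> 7
byte 1=0x21: payload=0x21=33, contrib = 33<<7 = 4224; acc -> 4331, shift -> 14

Answer: acc=107 shift=7
acc=4331 shift=14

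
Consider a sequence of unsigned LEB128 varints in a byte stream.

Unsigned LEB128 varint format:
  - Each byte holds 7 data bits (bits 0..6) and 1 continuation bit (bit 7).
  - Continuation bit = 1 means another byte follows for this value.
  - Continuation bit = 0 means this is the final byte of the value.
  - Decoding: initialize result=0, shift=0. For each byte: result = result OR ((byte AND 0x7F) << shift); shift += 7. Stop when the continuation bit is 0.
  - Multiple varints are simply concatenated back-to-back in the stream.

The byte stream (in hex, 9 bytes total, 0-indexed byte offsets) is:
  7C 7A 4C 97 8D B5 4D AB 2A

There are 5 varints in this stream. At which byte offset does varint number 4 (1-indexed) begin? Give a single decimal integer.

  byte[0]=0x7C cont=0 payload=0x7C=124: acc |= 124<<0 -> acc=124 shift=7 [end]
Varint 1: bytes[0:1] = 7C -> value 124 (1 byte(s))
  byte[1]=0x7A cont=0 payload=0x7A=122: acc |= 122<<0 -> acc=122 shift=7 [end]
Varint 2: bytes[1:2] = 7A -> value 122 (1 byte(s))
  byte[2]=0x4C cont=0 payload=0x4C=76: acc |= 76<<0 -> acc=76 shift=7 [end]
Varint 3: bytes[2:3] = 4C -> value 76 (1 byte(s))
  byte[3]=0x97 cont=1 payload=0x17=23: acc |= 23<<0 -> acc=23 shift=7
  byte[4]=0x8D cont=1 payload=0x0D=13: acc |= 13<<7 -> acc=1687 shift=14
  byte[5]=0xB5 cont=1 payload=0x35=53: acc |= 53<<14 -> acc=870039 shift=21
  byte[6]=0x4D cont=0 payload=0x4D=77: acc |= 77<<21 -> acc=162350743 shift=28 [end]
Varint 4: bytes[3:7] = 97 8D B5 4D -> value 162350743 (4 byte(s))
  byte[7]=0xAB cont=1 payload=0x2B=43: acc |= 43<<0 -> acc=43 shift=7
  byte[8]=0x2A cont=0 payload=0x2A=42: acc |= 42<<7 -> acc=5419 shift=14 [end]
Varint 5: bytes[7:9] = AB 2A -> value 5419 (2 byte(s))

Answer: 3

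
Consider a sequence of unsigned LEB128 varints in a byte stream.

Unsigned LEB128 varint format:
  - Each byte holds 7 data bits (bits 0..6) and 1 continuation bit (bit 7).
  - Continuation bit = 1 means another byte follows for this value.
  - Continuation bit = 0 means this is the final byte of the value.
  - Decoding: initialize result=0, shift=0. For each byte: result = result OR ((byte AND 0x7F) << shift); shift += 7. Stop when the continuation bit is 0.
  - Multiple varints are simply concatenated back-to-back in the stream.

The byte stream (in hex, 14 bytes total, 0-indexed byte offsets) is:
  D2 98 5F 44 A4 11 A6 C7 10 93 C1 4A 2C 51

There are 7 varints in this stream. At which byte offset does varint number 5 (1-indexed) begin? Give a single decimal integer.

  byte[0]=0xD2 cont=1 payload=0x52=82: acc |= 82<<0 -> acc=82 shift=7
  byte[1]=0x98 cont=1 payload=0x18=24: acc |= 24<<7 -> acc=3154 shift=14
  byte[2]=0x5F cont=0 payload=0x5F=95: acc |= 95<<14 -> acc=1559634 shift=21 [end]
Varint 1: bytes[0:3] = D2 98 5F -> value 1559634 (3 byte(s))
  byte[3]=0x44 cont=0 payload=0x44=68: acc |= 68<<0 -> acc=68 shift=7 [end]
Varint 2: bytes[3:4] = 44 -> value 68 (1 byte(s))
  byte[4]=0xA4 cont=1 payload=0x24=36: acc |= 36<<0 -> acc=36 shift=7
  byte[5]=0x11 cont=0 payload=0x11=17: acc |= 17<<7 -> acc=2212 shift=14 [end]
Varint 3: bytes[4:6] = A4 11 -> value 2212 (2 byte(s))
  byte[6]=0xA6 cont=1 payload=0x26=38: acc |= 38<<0 -> acc=38 shift=7
  byte[7]=0xC7 cont=1 payload=0x47=71: acc |= 71<<7 -> acc=9126 shift=14
  byte[8]=0x10 cont=0 payload=0x10=16: acc |= 16<<14 -> acc=271270 shift=21 [end]
Varint 4: bytes[6:9] = A6 C7 10 -> value 271270 (3 byte(s))
  byte[9]=0x93 cont=1 payload=0x13=19: acc |= 19<<0 -> acc=19 shift=7
  byte[10]=0xC1 cont=1 payload=0x41=65: acc |= 65<<7 -> acc=8339 shift=14
  byte[11]=0x4A cont=0 payload=0x4A=74: acc |= 74<<14 -> acc=1220755 shift=21 [end]
Varint 5: bytes[9:12] = 93 C1 4A -> value 1220755 (3 byte(s))
  byte[12]=0x2C cont=0 payload=0x2C=44: acc |= 44<<0 -> acc=44 shift=7 [end]
Varint 6: bytes[12:13] = 2C -> value 44 (1 byte(s))
  byte[13]=0x51 cont=0 payload=0x51=81: acc |= 81<<0 -> acc=81 shift=7 [end]
Varint 7: bytes[13:14] = 51 -> value 81 (1 byte(s))

Answer: 9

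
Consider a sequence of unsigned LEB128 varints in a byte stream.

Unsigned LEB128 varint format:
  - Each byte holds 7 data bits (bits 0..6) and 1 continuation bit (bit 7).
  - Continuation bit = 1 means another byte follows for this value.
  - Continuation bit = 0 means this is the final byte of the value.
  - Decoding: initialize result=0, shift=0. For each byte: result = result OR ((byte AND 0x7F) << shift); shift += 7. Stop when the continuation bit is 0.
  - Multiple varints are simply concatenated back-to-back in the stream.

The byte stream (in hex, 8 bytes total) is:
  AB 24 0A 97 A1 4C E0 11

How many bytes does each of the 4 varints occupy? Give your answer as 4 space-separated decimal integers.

  byte[0]=0xAB cont=1 payload=0x2B=43: acc |= 43<<0 -> acc=43 shift=7
  byte[1]=0x24 cont=0 payload=0x24=36: acc |= 36<<7 -> acc=4651 shift=14 [end]
Varint 1: bytes[0:2] = AB 24 -> value 4651 (2 byte(s))
  byte[2]=0x0A cont=0 payload=0x0A=10: acc |= 10<<0 -> acc=10 shift=7 [end]
Varint 2: bytes[2:3] = 0A -> value 10 (1 byte(s))
  byte[3]=0x97 cont=1 payload=0x17=23: acc |= 23<<0 -> acc=23 shift=7
  byte[4]=0xA1 cont=1 payload=0x21=33: acc |= 33<<7 -> acc=4247 shift=14
  byte[5]=0x4C cont=0 payload=0x4C=76: acc |= 76<<14 -> acc=1249431 shift=21 [end]
Varint 3: bytes[3:6] = 97 A1 4C -> value 1249431 (3 byte(s))
  byte[6]=0xE0 cont=1 payload=0x60=96: acc |= 96<<0 -> acc=96 shift=7
  byte[7]=0x11 cont=0 payload=0x11=17: acc |= 17<<7 -> acc=2272 shift=14 [end]
Varint 4: bytes[6:8] = E0 11 -> value 2272 (2 byte(s))

Answer: 2 1 3 2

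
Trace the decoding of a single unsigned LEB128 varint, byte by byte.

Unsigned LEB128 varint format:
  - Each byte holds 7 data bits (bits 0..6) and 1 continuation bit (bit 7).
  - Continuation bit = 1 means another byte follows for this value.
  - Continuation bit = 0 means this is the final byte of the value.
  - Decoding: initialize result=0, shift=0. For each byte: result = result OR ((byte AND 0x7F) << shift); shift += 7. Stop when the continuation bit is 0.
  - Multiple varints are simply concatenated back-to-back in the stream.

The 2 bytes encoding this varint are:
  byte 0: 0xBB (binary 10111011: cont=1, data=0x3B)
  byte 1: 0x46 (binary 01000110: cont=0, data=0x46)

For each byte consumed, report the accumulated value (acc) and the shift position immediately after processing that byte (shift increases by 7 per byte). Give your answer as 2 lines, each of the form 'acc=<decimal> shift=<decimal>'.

Answer: acc=59 shift=7
acc=9019 shift=14

Derivation:
byte 0=0xBB: payload=0x3B=59, contrib = 59<<0 = 59; acc -> 59, shift -> 7
byte 1=0x46: payload=0x46=70, contrib = 70<<7 = 8960; acc -> 9019, shift -> 14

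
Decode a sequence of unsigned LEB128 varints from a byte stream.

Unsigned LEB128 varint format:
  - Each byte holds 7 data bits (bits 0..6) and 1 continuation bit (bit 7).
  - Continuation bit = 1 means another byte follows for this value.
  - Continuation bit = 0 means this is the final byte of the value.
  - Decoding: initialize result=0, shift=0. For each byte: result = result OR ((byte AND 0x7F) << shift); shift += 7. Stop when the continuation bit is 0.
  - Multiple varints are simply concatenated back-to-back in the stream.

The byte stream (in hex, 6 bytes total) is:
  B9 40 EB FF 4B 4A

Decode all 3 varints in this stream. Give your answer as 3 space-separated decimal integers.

  byte[0]=0xB9 cont=1 payload=0x39=57: acc |= 57<<0 -> acc=57 shift=7
  byte[1]=0x40 cont=0 payload=0x40=64: acc |= 64<<7 -> acc=8249 shift=14 [end]
Varint 1: bytes[0:2] = B9 40 -> value 8249 (2 byte(s))
  byte[2]=0xEB cont=1 payload=0x6B=107: acc |= 107<<0 -> acc=107 shift=7
  byte[3]=0xFF cont=1 payload=0x7F=127: acc |= 127<<7 -> acc=16363 shift=14
  byte[4]=0x4B cont=0 payload=0x4B=75: acc |= 75<<14 -> acc=1245163 shift=21 [end]
Varint 2: bytes[2:5] = EB FF 4B -> value 1245163 (3 byte(s))
  byte[5]=0x4A cont=0 payload=0x4A=74: acc |= 74<<0 -> acc=74 shift=7 [end]
Varint 3: bytes[5:6] = 4A -> value 74 (1 byte(s))

Answer: 8249 1245163 74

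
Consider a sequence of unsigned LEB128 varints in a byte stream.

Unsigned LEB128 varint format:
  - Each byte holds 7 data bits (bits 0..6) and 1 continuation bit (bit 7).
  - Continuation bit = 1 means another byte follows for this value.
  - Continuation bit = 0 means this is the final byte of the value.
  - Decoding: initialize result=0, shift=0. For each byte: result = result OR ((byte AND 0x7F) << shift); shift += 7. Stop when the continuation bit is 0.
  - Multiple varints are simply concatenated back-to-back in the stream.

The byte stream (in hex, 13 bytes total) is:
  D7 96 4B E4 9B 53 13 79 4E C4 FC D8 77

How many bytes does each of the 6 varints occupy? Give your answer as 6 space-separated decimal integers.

  byte[0]=0xD7 cont=1 payload=0x57=87: acc |= 87<<0 -> acc=87 shift=7
  byte[1]=0x96 cont=1 payload=0x16=22: acc |= 22<<7 -> acc=2903 shift=14
  byte[2]=0x4B cont=0 payload=0x4B=75: acc |= 75<<14 -> acc=1231703 shift=21 [end]
Varint 1: bytes[0:3] = D7 96 4B -> value 1231703 (3 byte(s))
  byte[3]=0xE4 cont=1 payload=0x64=100: acc |= 100<<0 -> acc=100 shift=7
  byte[4]=0x9B cont=1 payload=0x1B=27: acc |= 27<<7 -> acc=3556 shift=14
  byte[5]=0x53 cont=0 payload=0x53=83: acc |= 83<<14 -> acc=1363428 shift=21 [end]
Varint 2: bytes[3:6] = E4 9B 53 -> value 1363428 (3 byte(s))
  byte[6]=0x13 cont=0 payload=0x13=19: acc |= 19<<0 -> acc=19 shift=7 [end]
Varint 3: bytes[6:7] = 13 -> value 19 (1 byte(s))
  byte[7]=0x79 cont=0 payload=0x79=121: acc |= 121<<0 -> acc=121 shift=7 [end]
Varint 4: bytes[7:8] = 79 -> value 121 (1 byte(s))
  byte[8]=0x4E cont=0 payload=0x4E=78: acc |= 78<<0 -> acc=78 shift=7 [end]
Varint 5: bytes[8:9] = 4E -> value 78 (1 byte(s))
  byte[9]=0xC4 cont=1 payload=0x44=68: acc |= 68<<0 -> acc=68 shift=7
  byte[10]=0xFC cont=1 payload=0x7C=124: acc |= 124<<7 -> acc=15940 shift=14
  byte[11]=0xD8 cont=1 payload=0x58=88: acc |= 88<<14 -> acc=1457732 shift=21
  byte[12]=0x77 cont=0 payload=0x77=119: acc |= 119<<21 -> acc=251018820 shift=28 [end]
Varint 6: bytes[9:13] = C4 FC D8 77 -> value 251018820 (4 byte(s))

Answer: 3 3 1 1 1 4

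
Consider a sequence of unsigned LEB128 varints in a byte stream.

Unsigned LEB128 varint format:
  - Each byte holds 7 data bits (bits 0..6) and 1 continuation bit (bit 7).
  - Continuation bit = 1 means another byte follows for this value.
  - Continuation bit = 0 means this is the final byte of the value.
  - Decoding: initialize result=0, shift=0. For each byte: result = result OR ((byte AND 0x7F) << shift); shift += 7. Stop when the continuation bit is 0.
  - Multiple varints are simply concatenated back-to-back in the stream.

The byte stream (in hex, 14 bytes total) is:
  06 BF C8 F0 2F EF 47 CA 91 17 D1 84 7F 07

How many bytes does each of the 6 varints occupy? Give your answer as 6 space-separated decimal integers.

Answer: 1 4 2 3 3 1

Derivation:
  byte[0]=0x06 cont=0 payload=0x06=6: acc |= 6<<0 -> acc=6 shift=7 [end]
Varint 1: bytes[0:1] = 06 -> value 6 (1 byte(s))
  byte[1]=0xBF cont=1 payload=0x3F=63: acc |= 63<<0 -> acc=63 shift=7
  byte[2]=0xC8 cont=1 payload=0x48=72: acc |= 72<<7 -> acc=9279 shift=14
  byte[3]=0xF0 cont=1 payload=0x70=112: acc |= 112<<14 -> acc=1844287 shift=21
  byte[4]=0x2F cont=0 payload=0x2F=47: acc |= 47<<21 -> acc=100410431 shift=28 [end]
Varint 2: bytes[1:5] = BF C8 F0 2F -> value 100410431 (4 byte(s))
  byte[5]=0xEF cont=1 payload=0x6F=111: acc |= 111<<0 -> acc=111 shift=7
  byte[6]=0x47 cont=0 payload=0x47=71: acc |= 71<<7 -> acc=9199 shift=14 [end]
Varint 3: bytes[5:7] = EF 47 -> value 9199 (2 byte(s))
  byte[7]=0xCA cont=1 payload=0x4A=74: acc |= 74<<0 -> acc=74 shift=7
  byte[8]=0x91 cont=1 payload=0x11=17: acc |= 17<<7 -> acc=2250 shift=14
  byte[9]=0x17 cont=0 payload=0x17=23: acc |= 23<<14 -> acc=379082 shift=21 [end]
Varint 4: bytes[7:10] = CA 91 17 -> value 379082 (3 byte(s))
  byte[10]=0xD1 cont=1 payload=0x51=81: acc |= 81<<0 -> acc=81 shift=7
  byte[11]=0x84 cont=1 payload=0x04=4: acc |= 4<<7 -> acc=593 shift=14
  byte[12]=0x7F cont=0 payload=0x7F=127: acc |= 127<<14 -> acc=2081361 shift=21 [end]
Varint 5: bytes[10:13] = D1 84 7F -> value 2081361 (3 byte(s))
  byte[13]=0x07 cont=0 payload=0x07=7: acc |= 7<<0 -> acc=7 shift=7 [end]
Varint 6: bytes[13:14] = 07 -> value 7 (1 byte(s))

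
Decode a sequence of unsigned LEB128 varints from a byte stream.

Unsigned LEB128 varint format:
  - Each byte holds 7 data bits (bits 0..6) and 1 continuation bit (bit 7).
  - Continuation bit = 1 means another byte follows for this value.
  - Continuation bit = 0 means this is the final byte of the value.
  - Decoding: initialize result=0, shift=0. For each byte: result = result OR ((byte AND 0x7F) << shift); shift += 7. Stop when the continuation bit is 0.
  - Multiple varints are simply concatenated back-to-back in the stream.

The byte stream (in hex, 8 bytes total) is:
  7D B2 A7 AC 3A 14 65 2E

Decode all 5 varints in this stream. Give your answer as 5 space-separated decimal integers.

Answer: 125 122360754 20 101 46

Derivation:
  byte[0]=0x7D cont=0 payload=0x7D=125: acc |= 125<<0 -> acc=125 shift=7 [end]
Varint 1: bytes[0:1] = 7D -> value 125 (1 byte(s))
  byte[1]=0xB2 cont=1 payload=0x32=50: acc |= 50<<0 -> acc=50 shift=7
  byte[2]=0xA7 cont=1 payload=0x27=39: acc |= 39<<7 -> acc=5042 shift=14
  byte[3]=0xAC cont=1 payload=0x2C=44: acc |= 44<<14 -> acc=725938 shift=21
  byte[4]=0x3A cont=0 payload=0x3A=58: acc |= 58<<21 -> acc=122360754 shift=28 [end]
Varint 2: bytes[1:5] = B2 A7 AC 3A -> value 122360754 (4 byte(s))
  byte[5]=0x14 cont=0 payload=0x14=20: acc |= 20<<0 -> acc=20 shift=7 [end]
Varint 3: bytes[5:6] = 14 -> value 20 (1 byte(s))
  byte[6]=0x65 cont=0 payload=0x65=101: acc |= 101<<0 -> acc=101 shift=7 [end]
Varint 4: bytes[6:7] = 65 -> value 101 (1 byte(s))
  byte[7]=0x2E cont=0 payload=0x2E=46: acc |= 46<<0 -> acc=46 shift=7 [end]
Varint 5: bytes[7:8] = 2E -> value 46 (1 byte(s))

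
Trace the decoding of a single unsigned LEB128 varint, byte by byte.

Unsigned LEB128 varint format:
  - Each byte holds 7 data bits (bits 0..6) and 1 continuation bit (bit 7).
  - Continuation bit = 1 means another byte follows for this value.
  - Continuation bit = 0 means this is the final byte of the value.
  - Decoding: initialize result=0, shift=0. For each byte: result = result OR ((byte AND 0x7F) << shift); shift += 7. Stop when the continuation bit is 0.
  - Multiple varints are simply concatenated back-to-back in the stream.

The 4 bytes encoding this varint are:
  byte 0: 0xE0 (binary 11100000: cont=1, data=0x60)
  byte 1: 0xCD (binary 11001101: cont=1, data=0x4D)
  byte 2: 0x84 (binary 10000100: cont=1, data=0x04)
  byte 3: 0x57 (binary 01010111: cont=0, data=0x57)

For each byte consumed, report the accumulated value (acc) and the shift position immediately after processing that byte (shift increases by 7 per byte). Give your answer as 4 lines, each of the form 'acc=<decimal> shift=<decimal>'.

Answer: acc=96 shift=7
acc=9952 shift=14
acc=75488 shift=21
acc=182527712 shift=28

Derivation:
byte 0=0xE0: payload=0x60=96, contrib = 96<<0 = 96; acc -> 96, shift -> 7
byte 1=0xCD: payload=0x4D=77, contrib = 77<<7 = 9856; acc -> 9952, shift -> 14
byte 2=0x84: payload=0x04=4, contrib = 4<<14 = 65536; acc -> 75488, shift -> 21
byte 3=0x57: payload=0x57=87, contrib = 87<<21 = 182452224; acc -> 182527712, shift -> 28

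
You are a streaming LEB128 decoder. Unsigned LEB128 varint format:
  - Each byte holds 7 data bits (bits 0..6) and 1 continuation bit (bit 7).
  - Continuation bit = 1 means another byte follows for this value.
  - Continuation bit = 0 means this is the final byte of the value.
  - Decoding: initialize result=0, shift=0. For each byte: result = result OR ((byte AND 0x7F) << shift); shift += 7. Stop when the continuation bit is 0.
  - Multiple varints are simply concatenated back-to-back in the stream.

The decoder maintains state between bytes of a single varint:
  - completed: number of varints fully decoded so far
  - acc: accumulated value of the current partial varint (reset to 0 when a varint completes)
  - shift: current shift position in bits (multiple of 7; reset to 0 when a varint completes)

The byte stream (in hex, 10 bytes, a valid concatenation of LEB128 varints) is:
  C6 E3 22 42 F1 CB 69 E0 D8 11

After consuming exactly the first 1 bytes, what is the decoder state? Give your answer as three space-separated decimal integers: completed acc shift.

byte[0]=0xC6 cont=1 payload=0x46: acc |= 70<<0 -> completed=0 acc=70 shift=7

Answer: 0 70 7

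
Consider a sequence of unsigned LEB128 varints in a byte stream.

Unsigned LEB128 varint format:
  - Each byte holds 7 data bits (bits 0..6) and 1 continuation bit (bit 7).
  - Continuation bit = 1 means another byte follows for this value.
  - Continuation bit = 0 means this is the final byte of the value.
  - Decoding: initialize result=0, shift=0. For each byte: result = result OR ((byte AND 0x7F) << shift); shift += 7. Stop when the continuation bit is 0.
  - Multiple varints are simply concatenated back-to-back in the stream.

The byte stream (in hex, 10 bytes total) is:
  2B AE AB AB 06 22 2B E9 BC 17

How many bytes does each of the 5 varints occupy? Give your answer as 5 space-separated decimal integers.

Answer: 1 4 1 1 3

Derivation:
  byte[0]=0x2B cont=0 payload=0x2B=43: acc |= 43<<0 -> acc=43 shift=7 [end]
Varint 1: bytes[0:1] = 2B -> value 43 (1 byte(s))
  byte[1]=0xAE cont=1 payload=0x2E=46: acc |= 46<<0 -> acc=46 shift=7
  byte[2]=0xAB cont=1 payload=0x2B=43: acc |= 43<<7 -> acc=5550 shift=14
  byte[3]=0xAB cont=1 payload=0x2B=43: acc |= 43<<14 -> acc=710062 shift=21
  byte[4]=0x06 cont=0 payload=0x06=6: acc |= 6<<21 -> acc=13292974 shift=28 [end]
Varint 2: bytes[1:5] = AE AB AB 06 -> value 13292974 (4 byte(s))
  byte[5]=0x22 cont=0 payload=0x22=34: acc |= 34<<0 -> acc=34 shift=7 [end]
Varint 3: bytes[5:6] = 22 -> value 34 (1 byte(s))
  byte[6]=0x2B cont=0 payload=0x2B=43: acc |= 43<<0 -> acc=43 shift=7 [end]
Varint 4: bytes[6:7] = 2B -> value 43 (1 byte(s))
  byte[7]=0xE9 cont=1 payload=0x69=105: acc |= 105<<0 -> acc=105 shift=7
  byte[8]=0xBC cont=1 payload=0x3C=60: acc |= 60<<7 -> acc=7785 shift=14
  byte[9]=0x17 cont=0 payload=0x17=23: acc |= 23<<14 -> acc=384617 shift=21 [end]
Varint 5: bytes[7:10] = E9 BC 17 -> value 384617 (3 byte(s))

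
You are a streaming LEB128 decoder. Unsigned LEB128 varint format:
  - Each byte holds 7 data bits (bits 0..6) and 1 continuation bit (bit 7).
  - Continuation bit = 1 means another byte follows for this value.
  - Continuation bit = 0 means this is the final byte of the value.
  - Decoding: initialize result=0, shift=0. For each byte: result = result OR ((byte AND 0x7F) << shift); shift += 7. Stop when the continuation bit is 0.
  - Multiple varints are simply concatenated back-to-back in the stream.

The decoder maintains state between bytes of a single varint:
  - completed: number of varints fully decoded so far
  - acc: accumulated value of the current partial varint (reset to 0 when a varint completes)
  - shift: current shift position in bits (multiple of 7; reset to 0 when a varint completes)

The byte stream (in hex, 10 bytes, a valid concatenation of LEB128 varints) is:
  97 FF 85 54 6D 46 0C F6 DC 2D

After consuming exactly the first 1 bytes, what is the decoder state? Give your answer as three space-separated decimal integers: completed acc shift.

Answer: 0 23 7

Derivation:
byte[0]=0x97 cont=1 payload=0x17: acc |= 23<<0 -> completed=0 acc=23 shift=7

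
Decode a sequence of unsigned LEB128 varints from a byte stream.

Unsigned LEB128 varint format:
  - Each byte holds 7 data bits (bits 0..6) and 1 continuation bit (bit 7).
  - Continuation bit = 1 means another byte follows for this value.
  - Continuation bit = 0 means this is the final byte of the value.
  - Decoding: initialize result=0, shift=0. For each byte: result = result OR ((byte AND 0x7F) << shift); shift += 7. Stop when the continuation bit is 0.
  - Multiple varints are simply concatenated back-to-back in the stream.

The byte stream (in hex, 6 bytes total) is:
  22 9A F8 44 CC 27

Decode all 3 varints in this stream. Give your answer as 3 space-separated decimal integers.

Answer: 34 1129498 5068

Derivation:
  byte[0]=0x22 cont=0 payload=0x22=34: acc |= 34<<0 -> acc=34 shift=7 [end]
Varint 1: bytes[0:1] = 22 -> value 34 (1 byte(s))
  byte[1]=0x9A cont=1 payload=0x1A=26: acc |= 26<<0 -> acc=26 shift=7
  byte[2]=0xF8 cont=1 payload=0x78=120: acc |= 120<<7 -> acc=15386 shift=14
  byte[3]=0x44 cont=0 payload=0x44=68: acc |= 68<<14 -> acc=1129498 shift=21 [end]
Varint 2: bytes[1:4] = 9A F8 44 -> value 1129498 (3 byte(s))
  byte[4]=0xCC cont=1 payload=0x4C=76: acc |= 76<<0 -> acc=76 shift=7
  byte[5]=0x27 cont=0 payload=0x27=39: acc |= 39<<7 -> acc=5068 shift=14 [end]
Varint 3: bytes[4:6] = CC 27 -> value 5068 (2 byte(s))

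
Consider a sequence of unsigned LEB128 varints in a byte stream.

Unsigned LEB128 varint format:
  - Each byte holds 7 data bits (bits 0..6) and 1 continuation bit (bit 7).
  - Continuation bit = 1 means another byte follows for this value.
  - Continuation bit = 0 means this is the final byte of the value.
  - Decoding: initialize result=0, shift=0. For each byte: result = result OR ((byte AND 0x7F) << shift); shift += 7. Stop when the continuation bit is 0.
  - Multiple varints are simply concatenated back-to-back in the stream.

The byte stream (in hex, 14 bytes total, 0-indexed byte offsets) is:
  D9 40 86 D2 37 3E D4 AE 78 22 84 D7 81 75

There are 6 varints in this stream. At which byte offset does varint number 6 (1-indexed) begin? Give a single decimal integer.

Answer: 10

Derivation:
  byte[0]=0xD9 cont=1 payload=0x59=89: acc |= 89<<0 -> acc=89 shift=7
  byte[1]=0x40 cont=0 payload=0x40=64: acc |= 64<<7 -> acc=8281 shift=14 [end]
Varint 1: bytes[0:2] = D9 40 -> value 8281 (2 byte(s))
  byte[2]=0x86 cont=1 payload=0x06=6: acc |= 6<<0 -> acc=6 shift=7
  byte[3]=0xD2 cont=1 payload=0x52=82: acc |= 82<<7 -> acc=10502 shift=14
  byte[4]=0x37 cont=0 payload=0x37=55: acc |= 55<<14 -> acc=911622 shift=21 [end]
Varint 2: bytes[2:5] = 86 D2 37 -> value 911622 (3 byte(s))
  byte[5]=0x3E cont=0 payload=0x3E=62: acc |= 62<<0 -> acc=62 shift=7 [end]
Varint 3: bytes[5:6] = 3E -> value 62 (1 byte(s))
  byte[6]=0xD4 cont=1 payload=0x54=84: acc |= 84<<0 -> acc=84 shift=7
  byte[7]=0xAE cont=1 payload=0x2E=46: acc |= 46<<7 -> acc=5972 shift=14
  byte[8]=0x78 cont=0 payload=0x78=120: acc |= 120<<14 -> acc=1972052 shift=21 [end]
Varint 4: bytes[6:9] = D4 AE 78 -> value 1972052 (3 byte(s))
  byte[9]=0x22 cont=0 payload=0x22=34: acc |= 34<<0 -> acc=34 shift=7 [end]
Varint 5: bytes[9:10] = 22 -> value 34 (1 byte(s))
  byte[10]=0x84 cont=1 payload=0x04=4: acc |= 4<<0 -> acc=4 shift=7
  byte[11]=0xD7 cont=1 payload=0x57=87: acc |= 87<<7 -> acc=11140 shift=14
  byte[12]=0x81 cont=1 payload=0x01=1: acc |= 1<<14 -> acc=27524 shift=21
  byte[13]=0x75 cont=0 payload=0x75=117: acc |= 117<<21 -> acc=245394308 shift=28 [end]
Varint 6: bytes[10:14] = 84 D7 81 75 -> value 245394308 (4 byte(s))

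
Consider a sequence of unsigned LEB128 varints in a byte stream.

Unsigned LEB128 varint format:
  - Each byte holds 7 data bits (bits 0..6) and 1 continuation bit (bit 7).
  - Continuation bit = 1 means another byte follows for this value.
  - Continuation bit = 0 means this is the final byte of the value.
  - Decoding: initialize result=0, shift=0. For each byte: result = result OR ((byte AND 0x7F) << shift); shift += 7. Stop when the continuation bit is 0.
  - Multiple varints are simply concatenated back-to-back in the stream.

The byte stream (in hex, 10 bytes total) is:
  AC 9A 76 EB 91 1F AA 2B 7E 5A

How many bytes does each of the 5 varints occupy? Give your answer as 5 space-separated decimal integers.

  byte[0]=0xAC cont=1 payload=0x2C=44: acc |= 44<<0 -> acc=44 shift=7
  byte[1]=0x9A cont=1 payload=0x1A=26: acc |= 26<<7 -> acc=3372 shift=14
  byte[2]=0x76 cont=0 payload=0x76=118: acc |= 118<<14 -> acc=1936684 shift=21 [end]
Varint 1: bytes[0:3] = AC 9A 76 -> value 1936684 (3 byte(s))
  byte[3]=0xEB cont=1 payload=0x6B=107: acc |= 107<<0 -> acc=107 shift=7
  byte[4]=0x91 cont=1 payload=0x11=17: acc |= 17<<7 -> acc=2283 shift=14
  byte[5]=0x1F cont=0 payload=0x1F=31: acc |= 31<<14 -> acc=510187 shift=21 [end]
Varint 2: bytes[3:6] = EB 91 1F -> value 510187 (3 byte(s))
  byte[6]=0xAA cont=1 payload=0x2A=42: acc |= 42<<0 -> acc=42 shift=7
  byte[7]=0x2B cont=0 payload=0x2B=43: acc |= 43<<7 -> acc=5546 shift=14 [end]
Varint 3: bytes[6:8] = AA 2B -> value 5546 (2 byte(s))
  byte[8]=0x7E cont=0 payload=0x7E=126: acc |= 126<<0 -> acc=126 shift=7 [end]
Varint 4: bytes[8:9] = 7E -> value 126 (1 byte(s))
  byte[9]=0x5A cont=0 payload=0x5A=90: acc |= 90<<0 -> acc=90 shift=7 [end]
Varint 5: bytes[9:10] = 5A -> value 90 (1 byte(s))

Answer: 3 3 2 1 1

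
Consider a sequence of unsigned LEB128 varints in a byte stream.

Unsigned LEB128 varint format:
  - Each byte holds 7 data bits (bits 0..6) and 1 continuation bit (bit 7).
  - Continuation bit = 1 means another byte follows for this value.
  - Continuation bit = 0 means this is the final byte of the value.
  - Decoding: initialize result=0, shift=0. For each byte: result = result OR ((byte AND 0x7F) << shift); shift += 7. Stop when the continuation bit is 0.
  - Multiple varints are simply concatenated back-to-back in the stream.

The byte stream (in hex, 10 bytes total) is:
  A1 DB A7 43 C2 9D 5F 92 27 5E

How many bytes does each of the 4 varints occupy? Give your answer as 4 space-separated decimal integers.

  byte[0]=0xA1 cont=1 payload=0x21=33: acc |= 33<<0 -> acc=33 shift=7
  byte[1]=0xDB cont=1 payload=0x5B=91: acc |= 91<<7 -> acc=11681 shift=14
  byte[2]=0xA7 cont=1 payload=0x27=39: acc |= 39<<14 -> acc=650657 shift=21
  byte[3]=0x43 cont=0 payload=0x43=67: acc |= 67<<21 -> acc=141159841 shift=28 [end]
Varint 1: bytes[0:4] = A1 DB A7 43 -> value 141159841 (4 byte(s))
  byte[4]=0xC2 cont=1 payload=0x42=66: acc |= 66<<0 -> acc=66 shift=7
  byte[5]=0x9D cont=1 payload=0x1D=29: acc |= 29<<7 -> acc=3778 shift=14
  byte[6]=0x5F cont=0 payload=0x5F=95: acc |= 95<<14 -> acc=1560258 shift=21 [end]
Varint 2: bytes[4:7] = C2 9D 5F -> value 1560258 (3 byte(s))
  byte[7]=0x92 cont=1 payload=0x12=18: acc |= 18<<0 -> acc=18 shift=7
  byte[8]=0x27 cont=0 payload=0x27=39: acc |= 39<<7 -> acc=5010 shift=14 [end]
Varint 3: bytes[7:9] = 92 27 -> value 5010 (2 byte(s))
  byte[9]=0x5E cont=0 payload=0x5E=94: acc |= 94<<0 -> acc=94 shift=7 [end]
Varint 4: bytes[9:10] = 5E -> value 94 (1 byte(s))

Answer: 4 3 2 1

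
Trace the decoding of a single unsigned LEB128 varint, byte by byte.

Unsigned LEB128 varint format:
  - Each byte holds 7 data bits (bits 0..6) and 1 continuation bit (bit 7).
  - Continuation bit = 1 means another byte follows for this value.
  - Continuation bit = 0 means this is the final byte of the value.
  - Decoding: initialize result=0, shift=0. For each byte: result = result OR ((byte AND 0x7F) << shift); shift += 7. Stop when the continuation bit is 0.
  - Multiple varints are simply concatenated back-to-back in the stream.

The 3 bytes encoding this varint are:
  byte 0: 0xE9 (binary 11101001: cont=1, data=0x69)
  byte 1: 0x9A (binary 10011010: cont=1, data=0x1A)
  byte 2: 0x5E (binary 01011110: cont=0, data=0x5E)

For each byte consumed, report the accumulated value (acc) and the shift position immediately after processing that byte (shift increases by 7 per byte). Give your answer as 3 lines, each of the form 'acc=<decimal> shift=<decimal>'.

byte 0=0xE9: payload=0x69=105, contrib = 105<<0 = 105; acc -> 105, shift -> 7
byte 1=0x9A: payload=0x1A=26, contrib = 26<<7 = 3328; acc -> 3433, shift -> 14
byte 2=0x5E: payload=0x5E=94, contrib = 94<<14 = 1540096; acc -> 1543529, shift -> 21

Answer: acc=105 shift=7
acc=3433 shift=14
acc=1543529 shift=21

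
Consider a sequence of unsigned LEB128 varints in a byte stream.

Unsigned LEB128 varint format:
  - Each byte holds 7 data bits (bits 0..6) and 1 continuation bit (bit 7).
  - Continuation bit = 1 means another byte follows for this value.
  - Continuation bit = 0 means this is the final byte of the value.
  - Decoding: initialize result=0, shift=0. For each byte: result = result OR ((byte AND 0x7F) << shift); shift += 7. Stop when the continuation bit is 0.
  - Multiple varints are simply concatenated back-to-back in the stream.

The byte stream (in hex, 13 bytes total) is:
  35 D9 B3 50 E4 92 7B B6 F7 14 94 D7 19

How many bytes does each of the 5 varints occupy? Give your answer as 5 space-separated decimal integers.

  byte[0]=0x35 cont=0 payload=0x35=53: acc |= 53<<0 -> acc=53 shift=7 [end]
Varint 1: bytes[0:1] = 35 -> value 53 (1 byte(s))
  byte[1]=0xD9 cont=1 payload=0x59=89: acc |= 89<<0 -> acc=89 shift=7
  byte[2]=0xB3 cont=1 payload=0x33=51: acc |= 51<<7 -> acc=6617 shift=14
  byte[3]=0x50 cont=0 payload=0x50=80: acc |= 80<<14 -> acc=1317337 shift=21 [end]
Varint 2: bytes[1:4] = D9 B3 50 -> value 1317337 (3 byte(s))
  byte[4]=0xE4 cont=1 payload=0x64=100: acc |= 100<<0 -> acc=100 shift=7
  byte[5]=0x92 cont=1 payload=0x12=18: acc |= 18<<7 -> acc=2404 shift=14
  byte[6]=0x7B cont=0 payload=0x7B=123: acc |= 123<<14 -> acc=2017636 shift=21 [end]
Varint 3: bytes[4:7] = E4 92 7B -> value 2017636 (3 byte(s))
  byte[7]=0xB6 cont=1 payload=0x36=54: acc |= 54<<0 -> acc=54 shift=7
  byte[8]=0xF7 cont=1 payload=0x77=119: acc |= 119<<7 -> acc=15286 shift=14
  byte[9]=0x14 cont=0 payload=0x14=20: acc |= 20<<14 -> acc=342966 shift=21 [end]
Varint 4: bytes[7:10] = B6 F7 14 -> value 342966 (3 byte(s))
  byte[10]=0x94 cont=1 payload=0x14=20: acc |= 20<<0 -> acc=20 shift=7
  byte[11]=0xD7 cont=1 payload=0x57=87: acc |= 87<<7 -> acc=11156 shift=14
  byte[12]=0x19 cont=0 payload=0x19=25: acc |= 25<<14 -> acc=420756 shift=21 [end]
Varint 5: bytes[10:13] = 94 D7 19 -> value 420756 (3 byte(s))

Answer: 1 3 3 3 3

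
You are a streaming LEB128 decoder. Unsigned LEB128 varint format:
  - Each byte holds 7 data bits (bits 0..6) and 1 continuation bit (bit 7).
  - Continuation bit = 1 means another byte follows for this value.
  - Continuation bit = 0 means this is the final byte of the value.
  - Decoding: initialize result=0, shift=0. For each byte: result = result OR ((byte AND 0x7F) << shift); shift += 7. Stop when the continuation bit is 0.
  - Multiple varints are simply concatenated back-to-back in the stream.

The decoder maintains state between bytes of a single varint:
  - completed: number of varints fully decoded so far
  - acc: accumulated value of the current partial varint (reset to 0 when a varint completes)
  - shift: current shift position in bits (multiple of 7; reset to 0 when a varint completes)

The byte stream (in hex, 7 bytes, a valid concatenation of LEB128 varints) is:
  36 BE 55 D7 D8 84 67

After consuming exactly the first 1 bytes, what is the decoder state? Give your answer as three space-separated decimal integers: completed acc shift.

byte[0]=0x36 cont=0 payload=0x36: varint #1 complete (value=54); reset -> completed=1 acc=0 shift=0

Answer: 1 0 0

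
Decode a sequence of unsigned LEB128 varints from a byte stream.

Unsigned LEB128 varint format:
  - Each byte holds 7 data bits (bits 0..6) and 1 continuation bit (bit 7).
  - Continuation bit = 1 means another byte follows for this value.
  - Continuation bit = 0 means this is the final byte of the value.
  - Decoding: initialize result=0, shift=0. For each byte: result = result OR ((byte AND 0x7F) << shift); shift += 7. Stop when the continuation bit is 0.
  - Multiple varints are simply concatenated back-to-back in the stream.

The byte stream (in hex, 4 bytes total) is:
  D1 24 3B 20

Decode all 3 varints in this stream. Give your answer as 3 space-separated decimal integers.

Answer: 4689 59 32

Derivation:
  byte[0]=0xD1 cont=1 payload=0x51=81: acc |= 81<<0 -> acc=81 shift=7
  byte[1]=0x24 cont=0 payload=0x24=36: acc |= 36<<7 -> acc=4689 shift=14 [end]
Varint 1: bytes[0:2] = D1 24 -> value 4689 (2 byte(s))
  byte[2]=0x3B cont=0 payload=0x3B=59: acc |= 59<<0 -> acc=59 shift=7 [end]
Varint 2: bytes[2:3] = 3B -> value 59 (1 byte(s))
  byte[3]=0x20 cont=0 payload=0x20=32: acc |= 32<<0 -> acc=32 shift=7 [end]
Varint 3: bytes[3:4] = 20 -> value 32 (1 byte(s))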